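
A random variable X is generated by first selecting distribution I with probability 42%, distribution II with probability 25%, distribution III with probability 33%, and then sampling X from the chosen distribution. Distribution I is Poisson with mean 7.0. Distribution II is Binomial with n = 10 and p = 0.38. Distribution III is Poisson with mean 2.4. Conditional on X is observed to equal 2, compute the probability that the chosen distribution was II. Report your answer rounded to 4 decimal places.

0.2706

Likelihoods P(X=2 | ·): I: 0.0223411; II: 0.141877; III: 0.261268.
Posterior ∝ prior × likelihood. Numerator for II: 0.25·0.141877 = 0.0354694.
Normalizing constant: 0.42·0.0223411 + 0.25·0.141877 + 0.33·0.261268 = 0.131071.
P(II | observation) = 0.0354694 / 0.131071 = 0.270612.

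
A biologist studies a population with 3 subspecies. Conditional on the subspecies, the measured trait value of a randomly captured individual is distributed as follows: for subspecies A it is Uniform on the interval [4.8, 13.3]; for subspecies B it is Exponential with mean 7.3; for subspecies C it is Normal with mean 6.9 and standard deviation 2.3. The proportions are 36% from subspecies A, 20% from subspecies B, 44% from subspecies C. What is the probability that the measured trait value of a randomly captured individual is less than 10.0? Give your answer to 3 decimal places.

Conditional on each subspecies, P(X < 10.0): A: 0.611765; B: 0.745858; C: 0.911143.
By total probability, P(X < 10.0) = 0.36·0.611765 + 0.2·0.745858 + 0.44·0.911143 = 0.77031.

0.770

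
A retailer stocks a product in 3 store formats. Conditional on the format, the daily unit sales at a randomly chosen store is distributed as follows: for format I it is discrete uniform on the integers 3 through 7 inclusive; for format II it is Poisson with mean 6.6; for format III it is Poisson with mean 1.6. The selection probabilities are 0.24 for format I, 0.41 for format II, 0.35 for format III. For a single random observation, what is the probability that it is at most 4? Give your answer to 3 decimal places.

Conditional on each format, P(X ≤ 4): I: 0.4; II: 0.212704; III: 0.976318.
By total probability, P(X ≤ 4) = 0.24·0.4 + 0.41·0.212704 + 0.35·0.976318 = 0.52492.

0.525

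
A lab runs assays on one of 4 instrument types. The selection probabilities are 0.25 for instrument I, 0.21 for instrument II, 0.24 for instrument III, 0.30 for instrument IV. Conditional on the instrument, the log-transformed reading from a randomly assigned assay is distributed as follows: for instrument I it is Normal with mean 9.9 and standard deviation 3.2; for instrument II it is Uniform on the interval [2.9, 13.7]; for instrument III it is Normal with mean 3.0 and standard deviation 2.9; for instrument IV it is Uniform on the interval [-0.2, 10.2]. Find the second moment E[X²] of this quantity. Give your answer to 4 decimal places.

57.9530

For each component E[X²] = Var + (mean)², giving I: 108.25; II: 78.61; III: 17.41; IV: 34.0133.
Overall E[X²] = 0.25·108.25 + 0.21·78.61 + 0.24·17.41 + 0.3·34.0133 = 57.953.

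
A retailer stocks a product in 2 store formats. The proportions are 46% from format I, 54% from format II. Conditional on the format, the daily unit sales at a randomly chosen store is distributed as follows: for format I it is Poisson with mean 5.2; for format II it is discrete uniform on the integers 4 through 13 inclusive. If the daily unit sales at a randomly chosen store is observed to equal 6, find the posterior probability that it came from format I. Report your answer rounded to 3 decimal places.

Likelihoods P(X=6 | ·): I: 0.15148; II: 0.1.
Posterior ∝ prior × likelihood. Numerator for I: 0.46·0.15148 = 0.069681.
Normalizing constant: 0.46·0.15148 + 0.54·0.1 = 0.123681.
P(I | observation) = 0.069681 / 0.123681 = 0.563393.

0.563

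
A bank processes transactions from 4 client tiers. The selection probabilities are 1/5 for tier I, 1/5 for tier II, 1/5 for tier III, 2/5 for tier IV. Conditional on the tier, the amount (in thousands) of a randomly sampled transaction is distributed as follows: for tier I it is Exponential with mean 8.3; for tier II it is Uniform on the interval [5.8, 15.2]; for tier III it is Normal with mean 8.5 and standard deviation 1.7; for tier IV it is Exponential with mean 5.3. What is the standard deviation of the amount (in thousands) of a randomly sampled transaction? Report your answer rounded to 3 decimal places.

5.579

Per component, I: μ=8.3, E[X²]=137.78; II: μ=10.5, E[X²]=117.613; III: μ=8.5, E[X²]=75.14; IV: μ=5.3, E[X²]=56.18.
E[X] = 0.2·8.3 + 0.2·10.5 + 0.2·8.5 + 0.4·5.3 = 7.58.
E[X²] = 0.2·137.78 + 0.2·117.613 + 0.2·75.14 + 0.4·56.18 = 88.5787.
Var(X) = E[X²] − (E[X])² = 88.5787 − 57.4564 = 31.1223.
SD(X) = √31.1223 = 5.57873.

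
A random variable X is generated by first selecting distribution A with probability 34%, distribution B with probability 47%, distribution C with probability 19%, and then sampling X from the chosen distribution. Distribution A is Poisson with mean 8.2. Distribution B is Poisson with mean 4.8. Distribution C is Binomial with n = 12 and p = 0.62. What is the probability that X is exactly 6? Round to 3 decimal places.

0.135

Conditional on each component, P(X = 6): A: 0.115967; B: 0.139798; C: 0.158024.
By total probability, P(X = 6) = 0.34·0.115967 + 0.47·0.139798 + 0.19·0.158024 = 0.135159.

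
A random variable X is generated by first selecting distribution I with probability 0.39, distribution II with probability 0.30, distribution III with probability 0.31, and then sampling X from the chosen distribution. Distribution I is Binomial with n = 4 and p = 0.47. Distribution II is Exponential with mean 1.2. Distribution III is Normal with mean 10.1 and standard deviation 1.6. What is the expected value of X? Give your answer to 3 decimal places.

4.224

Component means — I: 1.88; II: 1.2; III: 10.1.
E[X] = 0.39·1.88 + 0.3·1.2 + 0.31·10.1 = 4.2242.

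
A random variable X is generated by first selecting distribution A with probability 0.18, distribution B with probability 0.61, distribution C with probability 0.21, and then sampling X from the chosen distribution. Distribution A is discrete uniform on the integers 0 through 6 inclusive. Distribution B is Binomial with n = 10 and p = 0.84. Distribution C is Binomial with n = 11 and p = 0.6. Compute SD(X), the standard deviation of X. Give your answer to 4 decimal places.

Per component, A: μ=3, E[X²]=13; B: μ=8.4, E[X²]=71.904; C: μ=6.6, E[X²]=46.2.
E[X] = 0.18·3 + 0.61·8.4 + 0.21·6.6 = 7.05.
E[X²] = 0.18·13 + 0.61·71.904 + 0.21·46.2 = 55.9034.
Var(X) = E[X²] − (E[X])² = 55.9034 − 49.7025 = 6.20094.
SD(X) = √6.20094 = 2.49017.

2.4902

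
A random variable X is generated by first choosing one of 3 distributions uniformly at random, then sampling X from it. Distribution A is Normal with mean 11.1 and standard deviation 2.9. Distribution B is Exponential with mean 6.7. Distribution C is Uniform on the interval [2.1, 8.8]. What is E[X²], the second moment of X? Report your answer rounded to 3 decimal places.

For each component E[X²] = Var + (mean)², giving A: 131.62; B: 89.78; C: 33.4433.
Overall E[X²] = 0.333333·131.62 + 0.333333·89.78 + 0.333333·33.4433 = 84.9478.

84.948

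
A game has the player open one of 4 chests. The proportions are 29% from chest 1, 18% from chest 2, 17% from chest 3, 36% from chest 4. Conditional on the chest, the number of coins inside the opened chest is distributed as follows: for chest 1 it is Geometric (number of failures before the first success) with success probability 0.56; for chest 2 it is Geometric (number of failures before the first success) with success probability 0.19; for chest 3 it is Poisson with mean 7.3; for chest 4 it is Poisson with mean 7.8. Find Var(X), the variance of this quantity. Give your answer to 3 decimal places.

17.463

Per component, 1: μ=0.785714, E[X²]=2.02041; 2: μ=4.26316, E[X²]=40.6122; 3: μ=7.3, E[X²]=60.59; 4: μ=7.8, E[X²]=68.64.
E[X] = 0.29·0.785714 + 0.18·4.26316 + 0.17·7.3 + 0.36·7.8 = 5.04423.
E[X²] = 0.29·2.02041 + 0.18·40.6122 + 0.17·60.59 + 0.36·68.64 = 42.9068.
Var(X) = E[X²] − (E[X])² = 42.9068 − 25.4442 = 17.4626.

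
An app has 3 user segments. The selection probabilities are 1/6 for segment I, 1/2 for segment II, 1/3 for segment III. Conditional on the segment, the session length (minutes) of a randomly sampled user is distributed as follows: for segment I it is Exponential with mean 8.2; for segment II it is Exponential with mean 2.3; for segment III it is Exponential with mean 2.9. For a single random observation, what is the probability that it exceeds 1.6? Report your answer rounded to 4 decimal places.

0.5785

Conditional on each segment, P(X > 1.6): I: 0.822734; II: 0.498749; III: 0.575956.
By total probability, P(X > 1.6) = 0.166667·0.822734 + 0.5·0.498749 + 0.333333·0.575956 = 0.578482.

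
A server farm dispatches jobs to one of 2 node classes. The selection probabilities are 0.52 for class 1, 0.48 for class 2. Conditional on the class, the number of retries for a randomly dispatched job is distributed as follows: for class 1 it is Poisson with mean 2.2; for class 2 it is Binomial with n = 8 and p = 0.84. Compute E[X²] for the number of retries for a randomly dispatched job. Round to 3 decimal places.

For each component E[X²] = Var + (mean)², giving 1: 7.04; 2: 46.2336.
Overall E[X²] = 0.52·7.04 + 0.48·46.2336 = 25.8529.

25.853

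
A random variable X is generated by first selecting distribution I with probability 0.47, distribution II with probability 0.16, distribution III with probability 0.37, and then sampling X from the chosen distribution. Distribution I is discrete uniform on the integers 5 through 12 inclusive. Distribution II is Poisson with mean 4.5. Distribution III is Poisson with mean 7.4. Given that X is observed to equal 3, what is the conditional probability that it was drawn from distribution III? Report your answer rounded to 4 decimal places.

Likelihoods P(X=3 | ·): I: 0; II: 0.168718; III: 0.0412824.
Posterior ∝ prior × likelihood. Numerator for III: 0.37·0.0412824 = 0.0152745.
Normalizing constant: 0.47·0 + 0.16·0.168718 + 0.37·0.0412824 = 0.0422693.
P(III | observation) = 0.0152745 / 0.0422693 = 0.361361.

0.3614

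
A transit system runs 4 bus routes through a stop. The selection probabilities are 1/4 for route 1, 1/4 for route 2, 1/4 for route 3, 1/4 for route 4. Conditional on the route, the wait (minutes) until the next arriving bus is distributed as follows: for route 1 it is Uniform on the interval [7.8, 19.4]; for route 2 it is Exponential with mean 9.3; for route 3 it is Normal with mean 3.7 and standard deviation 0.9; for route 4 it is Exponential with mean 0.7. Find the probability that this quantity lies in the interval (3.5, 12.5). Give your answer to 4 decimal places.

0.3564

Conditional on each route, P(3.5 < X < 12.5): 1: 0.405172; 2: 0.425588; 3: 0.58793; 4: 0.00673793.
By total probability, P(3.5 < X < 12.5) = 0.25·0.405172 + 0.25·0.425588 + 0.25·0.58793 + 0.25·0.00673793 = 0.356357.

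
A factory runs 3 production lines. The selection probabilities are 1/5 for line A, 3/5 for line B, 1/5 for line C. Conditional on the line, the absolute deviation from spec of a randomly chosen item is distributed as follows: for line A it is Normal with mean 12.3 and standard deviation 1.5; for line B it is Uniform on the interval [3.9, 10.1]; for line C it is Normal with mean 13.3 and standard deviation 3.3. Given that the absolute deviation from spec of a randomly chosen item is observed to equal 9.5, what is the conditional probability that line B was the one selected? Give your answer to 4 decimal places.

Likelihoods f(9.5 | ·): A: 0.0465781; B: 0.16129; C: 0.0622962.
Posterior ∝ prior × likelihood. Numerator for B: 0.6·0.16129 = 0.0967742.
Normalizing constant: 0.2·0.0465781 + 0.6·0.16129 + 0.2·0.0622962 = 0.118549.
P(B | observation) = 0.0967742 / 0.118549 = 0.816322.

0.8163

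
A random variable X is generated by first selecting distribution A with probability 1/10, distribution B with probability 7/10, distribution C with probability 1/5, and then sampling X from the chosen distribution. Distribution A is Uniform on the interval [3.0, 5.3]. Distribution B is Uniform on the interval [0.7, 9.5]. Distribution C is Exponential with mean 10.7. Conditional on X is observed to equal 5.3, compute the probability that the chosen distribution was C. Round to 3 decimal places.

Likelihoods f(5.3 | ·): A: 0.434783; B: 0.113636; C: 0.0569506.
Posterior ∝ prior × likelihood. Numerator for C: 0.2·0.0569506 = 0.0113901.
Normalizing constant: 0.1·0.434783 + 0.7·0.113636 + 0.2·0.0569506 = 0.134414.
P(C | observation) = 0.0113901 / 0.134414 = 0.0847392.

0.085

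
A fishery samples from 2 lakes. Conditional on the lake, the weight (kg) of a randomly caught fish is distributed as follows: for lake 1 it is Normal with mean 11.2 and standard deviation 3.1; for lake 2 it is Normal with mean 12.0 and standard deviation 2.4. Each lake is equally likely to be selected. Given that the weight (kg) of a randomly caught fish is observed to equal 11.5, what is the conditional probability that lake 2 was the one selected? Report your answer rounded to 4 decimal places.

0.5594

Likelihoods f(11.5 | ·): 1: 0.12809; 2: 0.162657.
Posterior ∝ prior × likelihood. Numerator for 2: 0.5·0.162657 = 0.0813287.
Normalizing constant: 0.5·0.12809 + 0.5·0.162657 = 0.145374.
P(2 | observation) = 0.0813287 / 0.145374 = 0.559446.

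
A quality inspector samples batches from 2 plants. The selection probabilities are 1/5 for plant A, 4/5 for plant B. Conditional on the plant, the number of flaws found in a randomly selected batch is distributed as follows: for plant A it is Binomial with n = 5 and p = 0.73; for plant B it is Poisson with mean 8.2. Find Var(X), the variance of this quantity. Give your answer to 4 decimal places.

10.0695

Per component, A: μ=3.65, E[X²]=14.308; B: μ=8.2, E[X²]=75.44.
E[X] = 0.2·3.65 + 0.8·8.2 = 7.29.
E[X²] = 0.2·14.308 + 0.8·75.44 = 63.2136.
Var(X) = E[X²] − (E[X])² = 63.2136 − 53.1441 = 10.0695.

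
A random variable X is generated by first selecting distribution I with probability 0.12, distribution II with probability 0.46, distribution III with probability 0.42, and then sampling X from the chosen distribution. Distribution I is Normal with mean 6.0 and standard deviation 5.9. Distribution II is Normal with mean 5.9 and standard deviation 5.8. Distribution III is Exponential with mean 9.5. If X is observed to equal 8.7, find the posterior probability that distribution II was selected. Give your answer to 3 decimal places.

Likelihoods f(8.7 | ·): I: 0.0608951; II: 0.0612174; III: 0.0421264.
Posterior ∝ prior × likelihood. Numerator for II: 0.46·0.0612174 = 0.02816.
Normalizing constant: 0.12·0.0608951 + 0.46·0.0612174 + 0.42·0.0421264 = 0.0531605.
P(II | observation) = 0.02816 / 0.0531605 = 0.529717.

0.530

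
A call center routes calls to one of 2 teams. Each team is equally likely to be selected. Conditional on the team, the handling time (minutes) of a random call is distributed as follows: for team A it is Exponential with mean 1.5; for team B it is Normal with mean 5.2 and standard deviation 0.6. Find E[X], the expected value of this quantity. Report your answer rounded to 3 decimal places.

3.350

Component means — A: 1.5; B: 5.2.
E[X] = 0.5·1.5 + 0.5·5.2 = 3.35.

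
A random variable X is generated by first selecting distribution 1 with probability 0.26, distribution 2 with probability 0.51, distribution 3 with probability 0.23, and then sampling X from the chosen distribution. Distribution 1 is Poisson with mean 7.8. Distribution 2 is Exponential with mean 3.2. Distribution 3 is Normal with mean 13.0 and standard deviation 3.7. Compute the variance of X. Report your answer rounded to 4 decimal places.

26.0874

Per component, 1: μ=7.8, E[X²]=68.64; 2: μ=3.2, E[X²]=20.48; 3: μ=13, E[X²]=182.69.
E[X] = 0.26·7.8 + 0.51·3.2 + 0.23·13 = 6.65.
E[X²] = 0.26·68.64 + 0.51·20.48 + 0.23·182.69 = 70.3099.
Var(X) = E[X²] − (E[X])² = 70.3099 − 44.2225 = 26.0874.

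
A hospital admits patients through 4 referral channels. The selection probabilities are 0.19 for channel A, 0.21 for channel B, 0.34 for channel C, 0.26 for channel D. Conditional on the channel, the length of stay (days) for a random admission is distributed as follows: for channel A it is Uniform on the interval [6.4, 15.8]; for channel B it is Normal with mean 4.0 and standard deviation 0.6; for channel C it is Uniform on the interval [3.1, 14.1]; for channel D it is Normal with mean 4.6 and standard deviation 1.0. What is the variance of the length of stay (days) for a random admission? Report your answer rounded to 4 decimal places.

Per component, A: μ=11.1, E[X²]=130.573; B: μ=4, E[X²]=16.36; C: μ=8.6, E[X²]=84.0433; D: μ=4.6, E[X²]=22.16.
E[X] = 0.19·11.1 + 0.21·4 + 0.34·8.6 + 0.26·4.6 = 7.069.
E[X²] = 0.19·130.573 + 0.21·16.36 + 0.34·84.0433 + 0.26·22.16 = 62.5809.
Var(X) = E[X²] − (E[X])² = 62.5809 − 49.9708 = 12.6101.

12.6101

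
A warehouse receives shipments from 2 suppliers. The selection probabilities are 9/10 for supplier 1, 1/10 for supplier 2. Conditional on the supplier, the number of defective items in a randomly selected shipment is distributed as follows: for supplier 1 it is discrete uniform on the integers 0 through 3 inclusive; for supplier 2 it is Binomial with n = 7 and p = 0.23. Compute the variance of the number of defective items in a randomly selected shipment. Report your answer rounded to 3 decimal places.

Per component, 1: μ=1.5, E[X²]=3.5; 2: μ=1.61, E[X²]=3.8318.
E[X] = 0.9·1.5 + 0.1·1.61 = 1.511.
E[X²] = 0.9·3.5 + 0.1·3.8318 = 3.53318.
Var(X) = E[X²] − (E[X])² = 3.53318 − 2.28312 = 1.25006.

1.250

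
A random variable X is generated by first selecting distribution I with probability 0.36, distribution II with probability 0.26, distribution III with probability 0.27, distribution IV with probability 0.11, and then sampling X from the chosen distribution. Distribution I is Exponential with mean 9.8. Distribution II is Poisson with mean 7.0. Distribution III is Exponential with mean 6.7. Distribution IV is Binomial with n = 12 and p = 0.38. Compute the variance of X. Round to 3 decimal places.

51.894

Per component, I: μ=9.8, E[X²]=192.08; II: μ=7, E[X²]=56; III: μ=6.7, E[X²]=89.78; IV: μ=4.56, E[X²]=23.6208.
E[X] = 0.36·9.8 + 0.26·7 + 0.27·6.7 + 0.11·4.56 = 7.6586.
E[X²] = 0.36·192.08 + 0.26·56 + 0.27·89.78 + 0.11·23.6208 = 110.548.
Var(X) = E[X²] − (E[X])² = 110.548 − 58.6542 = 51.8935.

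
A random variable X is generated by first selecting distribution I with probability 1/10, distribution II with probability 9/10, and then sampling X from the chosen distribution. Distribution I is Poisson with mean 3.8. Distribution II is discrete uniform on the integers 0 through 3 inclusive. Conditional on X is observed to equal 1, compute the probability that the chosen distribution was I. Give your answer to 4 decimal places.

Likelihoods P(X=1 | ·): I: 0.0850089; II: 0.25.
Posterior ∝ prior × likelihood. Numerator for I: 0.1·0.0850089 = 0.00850089.
Normalizing constant: 0.1·0.0850089 + 0.9·0.25 = 0.233501.
P(I | observation) = 0.00850089 / 0.233501 = 0.0364063.

0.0364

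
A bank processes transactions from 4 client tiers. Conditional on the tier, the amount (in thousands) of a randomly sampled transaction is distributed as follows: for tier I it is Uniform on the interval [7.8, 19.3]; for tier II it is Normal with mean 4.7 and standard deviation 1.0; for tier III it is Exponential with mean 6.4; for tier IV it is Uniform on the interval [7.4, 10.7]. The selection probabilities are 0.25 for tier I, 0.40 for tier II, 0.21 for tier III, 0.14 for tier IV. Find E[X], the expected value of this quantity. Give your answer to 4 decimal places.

7.8785

Component means — I: 13.55; II: 4.7; III: 6.4; IV: 9.05.
E[X] = 0.25·13.55 + 0.4·4.7 + 0.21·6.4 + 0.14·9.05 = 7.8785.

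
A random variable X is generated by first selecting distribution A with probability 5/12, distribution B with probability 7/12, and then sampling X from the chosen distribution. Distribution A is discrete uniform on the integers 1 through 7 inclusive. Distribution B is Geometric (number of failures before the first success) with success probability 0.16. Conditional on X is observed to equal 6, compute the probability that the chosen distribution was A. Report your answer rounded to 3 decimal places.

0.645

Likelihoods P(X=6 | ·): A: 0.142857; B: 0.0562077.
Posterior ∝ prior × likelihood. Numerator for A: 0.416667·0.142857 = 0.0595238.
Normalizing constant: 0.416667·0.142857 + 0.583333·0.0562077 = 0.0923116.
P(A | observation) = 0.0595238 / 0.0923116 = 0.644814.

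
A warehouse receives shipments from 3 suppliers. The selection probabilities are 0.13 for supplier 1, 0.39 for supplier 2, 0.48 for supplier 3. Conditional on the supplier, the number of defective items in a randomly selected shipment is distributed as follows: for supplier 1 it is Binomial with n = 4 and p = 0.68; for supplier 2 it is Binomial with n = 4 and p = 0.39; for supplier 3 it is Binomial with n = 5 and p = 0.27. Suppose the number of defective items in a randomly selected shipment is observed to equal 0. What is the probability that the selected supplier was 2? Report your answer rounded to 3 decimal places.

0.349

Likelihoods P(X=0 | ·): 1: 0.0104858; 2: 0.138458; 3: 0.207307.
Posterior ∝ prior × likelihood. Numerator for 2: 0.39·0.138458 = 0.0539988.
Normalizing constant: 0.13·0.0104858 + 0.39·0.138458 + 0.48·0.207307 = 0.154869.
P(2 | observation) = 0.0539988 / 0.154869 = 0.348673.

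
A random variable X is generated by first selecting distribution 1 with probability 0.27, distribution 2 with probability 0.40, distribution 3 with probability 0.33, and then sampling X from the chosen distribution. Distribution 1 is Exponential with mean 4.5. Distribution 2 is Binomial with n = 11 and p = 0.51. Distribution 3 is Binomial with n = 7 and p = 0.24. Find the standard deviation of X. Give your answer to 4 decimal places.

3.1415

Per component, 1: μ=4.5, E[X²]=40.5; 2: μ=5.61, E[X²]=34.221; 3: μ=1.68, E[X²]=4.0992.
E[X] = 0.27·4.5 + 0.4·5.61 + 0.33·1.68 = 4.0134.
E[X²] = 0.27·40.5 + 0.4·34.221 + 0.33·4.0992 = 25.9761.
Var(X) = E[X²] − (E[X])² = 25.9761 − 16.1074 = 9.86876.
SD(X) = √9.86876 = 3.14146.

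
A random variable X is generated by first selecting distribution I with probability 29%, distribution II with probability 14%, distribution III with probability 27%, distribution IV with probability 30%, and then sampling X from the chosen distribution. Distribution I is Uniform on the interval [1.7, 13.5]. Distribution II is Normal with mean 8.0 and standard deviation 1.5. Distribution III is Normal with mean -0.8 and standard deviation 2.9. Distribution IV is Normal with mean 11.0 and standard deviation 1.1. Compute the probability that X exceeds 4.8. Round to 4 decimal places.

Conditional on each component, P(X > 4.8): I: 0.737288; II: 0.983551; III: 0.0267394; IV: 1.
By total probability, P(X > 4.8) = 0.29·0.737288 + 0.14·0.983551 + 0.27·0.0267394 + 0.3·1 = 0.65873.

0.6587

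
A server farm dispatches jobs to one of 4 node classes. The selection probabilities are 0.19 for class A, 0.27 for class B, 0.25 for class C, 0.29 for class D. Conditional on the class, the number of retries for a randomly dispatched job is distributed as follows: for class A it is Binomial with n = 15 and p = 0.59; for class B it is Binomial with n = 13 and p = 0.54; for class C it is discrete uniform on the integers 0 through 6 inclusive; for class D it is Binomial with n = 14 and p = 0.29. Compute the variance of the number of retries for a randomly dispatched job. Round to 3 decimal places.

Per component, A: μ=8.85, E[X²]=81.951; B: μ=7.02, E[X²]=52.5096; C: μ=3, E[X²]=13; D: μ=4.06, E[X²]=19.3662.
E[X] = 0.19·8.85 + 0.27·7.02 + 0.25·3 + 0.29·4.06 = 5.5043.
E[X²] = 0.19·81.951 + 0.27·52.5096 + 0.25·13 + 0.29·19.3662 = 38.6145.
Var(X) = E[X²] − (E[X])² = 38.6145 − 30.2973 = 8.31716.

8.317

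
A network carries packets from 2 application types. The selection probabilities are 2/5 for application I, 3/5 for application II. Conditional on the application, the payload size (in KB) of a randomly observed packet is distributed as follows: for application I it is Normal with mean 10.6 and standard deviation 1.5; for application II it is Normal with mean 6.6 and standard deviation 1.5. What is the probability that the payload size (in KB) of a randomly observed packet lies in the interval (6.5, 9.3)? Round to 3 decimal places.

Conditional on each application, P(6.5 < X < 9.3): I: 0.189927; II: 0.490646.
By total probability, P(6.5 < X < 9.3) = 0.4·0.189927 + 0.6·0.490646 = 0.370359.

0.370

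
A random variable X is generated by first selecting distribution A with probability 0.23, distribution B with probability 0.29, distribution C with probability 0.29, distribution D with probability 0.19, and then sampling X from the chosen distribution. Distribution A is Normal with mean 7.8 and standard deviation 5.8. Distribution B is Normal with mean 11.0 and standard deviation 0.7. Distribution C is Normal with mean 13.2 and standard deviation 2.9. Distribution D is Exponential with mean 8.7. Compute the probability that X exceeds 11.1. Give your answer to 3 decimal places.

0.469

Conditional on each component, P(X > 11.1): A: 0.28469; B: 0.443202; C: 0.765509; D: 0.27919.
By total probability, P(X > 11.1) = 0.23·0.28469 + 0.29·0.443202 + 0.29·0.765509 + 0.19·0.27919 = 0.469051.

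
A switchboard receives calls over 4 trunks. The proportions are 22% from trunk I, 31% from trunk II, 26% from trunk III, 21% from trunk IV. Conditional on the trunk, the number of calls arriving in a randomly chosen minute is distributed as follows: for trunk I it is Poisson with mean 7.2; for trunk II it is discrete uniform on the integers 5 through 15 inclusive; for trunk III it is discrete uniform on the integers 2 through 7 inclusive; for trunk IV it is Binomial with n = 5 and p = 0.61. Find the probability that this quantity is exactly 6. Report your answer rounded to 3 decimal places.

Conditional on each trunk, P(X = 6): I: 0.144458; II: 0.0909091; III: 0.166667; IV: 0.
By total probability, P(X = 6) = 0.22·0.144458 + 0.31·0.0909091 + 0.26·0.166667 + 0.21·0 = 0.103296.

0.103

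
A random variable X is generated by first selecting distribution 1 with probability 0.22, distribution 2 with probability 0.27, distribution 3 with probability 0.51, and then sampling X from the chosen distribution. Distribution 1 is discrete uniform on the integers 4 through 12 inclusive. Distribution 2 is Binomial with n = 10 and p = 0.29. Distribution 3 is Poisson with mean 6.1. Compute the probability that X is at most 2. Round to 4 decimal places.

0.1401

Conditional on each component, P(X ≤ 2): 1: 0; 2: 0.409899; 3: 0.0576529.
By total probability, P(X ≤ 2) = 0.22·0 + 0.27·0.409899 + 0.51·0.0576529 = 0.140076.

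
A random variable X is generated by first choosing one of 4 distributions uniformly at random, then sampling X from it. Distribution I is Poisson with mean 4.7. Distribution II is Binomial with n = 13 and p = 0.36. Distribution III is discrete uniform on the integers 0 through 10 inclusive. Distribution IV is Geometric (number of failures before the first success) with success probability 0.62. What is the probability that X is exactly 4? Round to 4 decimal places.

Conditional on each component, P(X = 4): I: 0.184925; II: 0.216339; III: 0.0909091; IV: 0.0129278.
By total probability, P(X = 4) = 0.25·0.184925 + 0.25·0.216339 + 0.25·0.0909091 + 0.25·0.0129278 = 0.126275.

0.1263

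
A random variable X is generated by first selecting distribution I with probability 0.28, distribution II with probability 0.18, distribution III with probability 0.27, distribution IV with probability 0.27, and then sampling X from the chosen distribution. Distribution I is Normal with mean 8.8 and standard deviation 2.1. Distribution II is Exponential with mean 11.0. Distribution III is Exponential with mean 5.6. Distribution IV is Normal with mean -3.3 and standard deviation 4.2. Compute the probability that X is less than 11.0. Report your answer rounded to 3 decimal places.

0.855

Conditional on each component, P(X < 11.0): I: 0.852593; II: 0.632121; III: 0.859744; IV: 0.999669.
By total probability, P(X < 11.0) = 0.28·0.852593 + 0.18·0.632121 + 0.27·0.859744 + 0.27·0.999669 = 0.854549.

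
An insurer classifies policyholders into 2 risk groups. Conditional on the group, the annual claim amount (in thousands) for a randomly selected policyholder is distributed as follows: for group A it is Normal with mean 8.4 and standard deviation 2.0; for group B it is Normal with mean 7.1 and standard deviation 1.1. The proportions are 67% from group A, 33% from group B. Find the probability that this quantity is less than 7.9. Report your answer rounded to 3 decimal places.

0.522

Conditional on each group, P(X < 7.9): A: 0.401294; B: 0.766471.
By total probability, P(X < 7.9) = 0.67·0.401294 + 0.33·0.766471 = 0.521802.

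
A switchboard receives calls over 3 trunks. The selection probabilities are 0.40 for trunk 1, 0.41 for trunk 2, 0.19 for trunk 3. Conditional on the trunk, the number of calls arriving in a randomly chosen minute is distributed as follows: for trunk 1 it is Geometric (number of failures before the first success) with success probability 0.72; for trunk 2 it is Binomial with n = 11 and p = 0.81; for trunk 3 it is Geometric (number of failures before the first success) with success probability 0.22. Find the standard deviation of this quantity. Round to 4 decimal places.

4.3450

Per component, 1: μ=0.388889, E[X²]=0.691358; 2: μ=8.91, E[X²]=81.081; 3: μ=3.54545, E[X²]=28.686.
E[X] = 0.4·0.388889 + 0.41·8.91 + 0.19·3.54545 = 4.48229.
E[X²] = 0.4·0.691358 + 0.41·81.081 + 0.19·28.686 = 38.9701.
Var(X) = E[X²] − (E[X])² = 38.9701 − 20.0909 = 18.8791.
SD(X) = √18.8791 = 4.34501.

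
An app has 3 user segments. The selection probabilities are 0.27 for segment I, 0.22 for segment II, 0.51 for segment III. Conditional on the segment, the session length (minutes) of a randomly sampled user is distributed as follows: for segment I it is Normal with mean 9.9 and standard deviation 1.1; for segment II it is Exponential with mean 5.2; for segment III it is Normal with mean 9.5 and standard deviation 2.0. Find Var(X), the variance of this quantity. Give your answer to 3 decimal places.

11.724

Per component, I: μ=9.9, E[X²]=99.22; II: μ=5.2, E[X²]=54.08; III: μ=9.5, E[X²]=94.25.
E[X] = 0.27·9.9 + 0.22·5.2 + 0.51·9.5 = 8.662.
E[X²] = 0.27·99.22 + 0.22·54.08 + 0.51·94.25 = 86.7545.
Var(X) = E[X²] − (E[X])² = 86.7545 − 75.0302 = 11.7243.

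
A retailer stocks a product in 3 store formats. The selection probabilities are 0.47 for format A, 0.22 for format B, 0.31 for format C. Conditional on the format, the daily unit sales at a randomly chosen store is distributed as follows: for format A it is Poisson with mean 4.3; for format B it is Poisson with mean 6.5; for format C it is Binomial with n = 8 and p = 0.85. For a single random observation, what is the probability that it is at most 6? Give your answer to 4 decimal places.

Conditional on each format, P(X ≤ 6): A: 0.85579; B: 0.526524; C: 0.342817.
By total probability, P(X ≤ 6) = 0.47·0.85579 + 0.22·0.526524 + 0.31·0.342817 = 0.62433.

0.6243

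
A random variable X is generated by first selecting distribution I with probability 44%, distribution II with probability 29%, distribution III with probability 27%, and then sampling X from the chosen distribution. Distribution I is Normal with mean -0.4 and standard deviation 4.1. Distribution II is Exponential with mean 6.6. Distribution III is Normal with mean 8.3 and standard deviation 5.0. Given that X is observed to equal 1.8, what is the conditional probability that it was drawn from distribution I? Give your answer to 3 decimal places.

0.465

Likelihoods f(1.8 | ·): I: 0.0842567; II: 0.115349; III: 0.0342737.
Posterior ∝ prior × likelihood. Numerator for I: 0.44·0.0842567 = 0.0370729.
Normalizing constant: 0.44·0.0842567 + 0.29·0.115349 + 0.27·0.0342737 = 0.0797779.
P(I | observation) = 0.0370729 / 0.0797779 = 0.464702.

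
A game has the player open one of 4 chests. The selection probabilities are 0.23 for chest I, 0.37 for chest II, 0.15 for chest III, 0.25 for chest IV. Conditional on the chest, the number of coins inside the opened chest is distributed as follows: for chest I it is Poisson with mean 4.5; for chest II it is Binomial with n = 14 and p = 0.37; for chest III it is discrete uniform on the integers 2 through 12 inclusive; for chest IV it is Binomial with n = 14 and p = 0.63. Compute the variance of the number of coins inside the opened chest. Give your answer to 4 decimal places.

7.4200

Per component, I: μ=4.5, E[X²]=24.75; II: μ=5.18, E[X²]=30.0958; III: μ=7, E[X²]=59; IV: μ=8.82, E[X²]=81.0558.
E[X] = 0.23·4.5 + 0.37·5.18 + 0.15·7 + 0.25·8.82 = 6.2066.
E[X²] = 0.23·24.75 + 0.37·30.0958 + 0.15·59 + 0.25·81.0558 = 45.9419.
Var(X) = E[X²] − (E[X])² = 45.9419 − 38.5219 = 7.42001.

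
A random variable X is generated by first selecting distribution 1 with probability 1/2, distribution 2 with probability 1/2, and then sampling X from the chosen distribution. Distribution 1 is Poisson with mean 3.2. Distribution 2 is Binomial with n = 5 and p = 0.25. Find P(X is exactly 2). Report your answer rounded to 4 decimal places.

Conditional on each component, P(X = 2): 1: 0.208702; 2: 0.263672.
By total probability, P(X = 2) = 0.5·0.208702 + 0.5·0.263672 = 0.236187.

0.2362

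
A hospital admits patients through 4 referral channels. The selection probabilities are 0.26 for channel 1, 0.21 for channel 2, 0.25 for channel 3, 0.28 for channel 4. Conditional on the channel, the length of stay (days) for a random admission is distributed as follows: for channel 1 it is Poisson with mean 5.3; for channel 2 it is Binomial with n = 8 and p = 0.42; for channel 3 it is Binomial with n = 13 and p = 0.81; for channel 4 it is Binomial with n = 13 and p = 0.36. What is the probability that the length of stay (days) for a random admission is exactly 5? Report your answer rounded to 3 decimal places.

0.137

Conditional on each channel, P(X = 5): 1: 0.173955; 2: 0.142797; 3: 0.000762136; 4: 0.219044.
By total probability, P(X = 5) = 0.26·0.173955 + 0.21·0.142797 + 0.25·0.000762136 + 0.28·0.219044 = 0.136738.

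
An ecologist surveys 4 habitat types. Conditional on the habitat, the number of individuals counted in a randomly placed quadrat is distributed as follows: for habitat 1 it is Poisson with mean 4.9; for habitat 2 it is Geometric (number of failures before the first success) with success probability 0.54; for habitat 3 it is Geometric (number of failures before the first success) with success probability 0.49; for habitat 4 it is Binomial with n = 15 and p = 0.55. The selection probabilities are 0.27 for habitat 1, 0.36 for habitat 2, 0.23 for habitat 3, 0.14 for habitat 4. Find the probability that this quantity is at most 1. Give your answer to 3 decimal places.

0.466

Conditional on each habitat, P(X ≤ 1): 1: 0.0439348; 2: 0.7884; 3: 0.7399; 4: 0.000121477.
By total probability, P(X ≤ 1) = 0.27·0.0439348 + 0.36·0.7884 + 0.23·0.7399 + 0.14·0.000121477 = 0.46588.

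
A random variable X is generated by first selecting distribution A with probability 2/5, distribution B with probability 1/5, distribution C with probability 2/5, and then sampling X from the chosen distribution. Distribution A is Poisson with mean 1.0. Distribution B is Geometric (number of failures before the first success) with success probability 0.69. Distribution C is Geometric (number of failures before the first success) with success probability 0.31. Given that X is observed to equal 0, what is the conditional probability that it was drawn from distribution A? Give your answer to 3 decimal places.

Likelihoods P(X=0 | ·): A: 0.367879; B: 0.69; C: 0.31.
Posterior ∝ prior × likelihood. Numerator for A: 0.4·0.367879 = 0.147152.
Normalizing constant: 0.4·0.367879 + 0.2·0.69 + 0.4·0.31 = 0.409152.
P(A | observation) = 0.147152 / 0.409152 = 0.359651.

0.360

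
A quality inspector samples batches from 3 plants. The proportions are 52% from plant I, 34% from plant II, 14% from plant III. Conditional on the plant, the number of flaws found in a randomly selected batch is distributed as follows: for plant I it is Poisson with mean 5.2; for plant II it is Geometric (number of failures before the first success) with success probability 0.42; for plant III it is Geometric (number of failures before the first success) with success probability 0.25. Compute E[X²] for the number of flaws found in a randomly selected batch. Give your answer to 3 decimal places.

For each component E[X²] = Var + (mean)², giving I: 32.24; II: 5.19501; III: 21.
Overall E[X²] = 0.52·32.24 + 0.34·5.19501 + 0.14·21 = 21.4711.

21.471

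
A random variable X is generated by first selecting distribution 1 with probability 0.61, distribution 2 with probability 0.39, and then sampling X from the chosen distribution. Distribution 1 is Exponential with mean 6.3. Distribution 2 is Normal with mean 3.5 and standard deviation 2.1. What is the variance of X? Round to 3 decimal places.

Per component, 1: μ=6.3, E[X²]=79.38; 2: μ=3.5, E[X²]=16.66.
E[X] = 0.61·6.3 + 0.39·3.5 = 5.208.
E[X²] = 0.61·79.38 + 0.39·16.66 = 54.9192.
Var(X) = E[X²] − (E[X])² = 54.9192 − 27.1233 = 27.7959.

27.796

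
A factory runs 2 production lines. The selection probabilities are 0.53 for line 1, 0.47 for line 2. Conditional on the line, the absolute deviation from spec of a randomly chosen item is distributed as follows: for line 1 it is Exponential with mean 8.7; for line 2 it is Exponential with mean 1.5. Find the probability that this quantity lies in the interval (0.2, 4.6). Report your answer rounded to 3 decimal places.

Conditional on each line, P(0.2 < X < 4.6): 1: 0.387924; 2: 0.828597.
By total probability, P(0.2 < X < 4.6) = 0.53·0.387924 + 0.47·0.828597 = 0.59504.

0.595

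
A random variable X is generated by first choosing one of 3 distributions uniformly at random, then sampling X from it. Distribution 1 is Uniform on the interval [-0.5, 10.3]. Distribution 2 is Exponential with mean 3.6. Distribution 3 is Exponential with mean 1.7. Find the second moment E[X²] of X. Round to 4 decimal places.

For each component E[X²] = Var + (mean)², giving 1: 33.73; 2: 25.92; 3: 5.78.
Overall E[X²] = 0.333333·33.73 + 0.333333·25.92 + 0.333333·5.78 = 21.81.

21.8100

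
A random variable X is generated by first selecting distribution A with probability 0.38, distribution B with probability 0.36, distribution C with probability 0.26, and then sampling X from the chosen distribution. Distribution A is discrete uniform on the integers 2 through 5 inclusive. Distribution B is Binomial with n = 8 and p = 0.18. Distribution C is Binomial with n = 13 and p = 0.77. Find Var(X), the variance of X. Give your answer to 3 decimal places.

Per component, A: μ=3.5, E[X²]=13.5; B: μ=1.44, E[X²]=3.2544; C: μ=10.01, E[X²]=102.502.
E[X] = 0.38·3.5 + 0.36·1.44 + 0.26·10.01 = 4.451.
E[X²] = 0.38·13.5 + 0.36·3.2544 + 0.26·102.502 = 32.9522.
Var(X) = E[X²] − (E[X])² = 32.9522 − 19.8114 = 13.1408.

13.141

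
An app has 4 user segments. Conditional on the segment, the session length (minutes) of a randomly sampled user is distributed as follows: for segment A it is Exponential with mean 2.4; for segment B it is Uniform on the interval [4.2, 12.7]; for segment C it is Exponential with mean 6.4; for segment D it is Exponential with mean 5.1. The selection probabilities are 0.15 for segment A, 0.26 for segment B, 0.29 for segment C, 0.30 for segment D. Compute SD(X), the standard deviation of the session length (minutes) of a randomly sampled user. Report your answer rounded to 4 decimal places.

5.0894

Per component, A: μ=2.4, E[X²]=11.52; B: μ=8.45, E[X²]=77.4233; C: μ=6.4, E[X²]=81.92; D: μ=5.1, E[X²]=52.02.
E[X] = 0.15·2.4 + 0.26·8.45 + 0.29·6.4 + 0.3·5.1 = 5.943.
E[X²] = 0.15·11.52 + 0.26·77.4233 + 0.29·81.92 + 0.3·52.02 = 61.2209.
Var(X) = E[X²] − (E[X])² = 61.2209 − 35.3192 = 25.9016.
SD(X) = √25.9016 = 5.08936.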